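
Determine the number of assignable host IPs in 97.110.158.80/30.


Host bits = 32 - 30 = 2
Total addresses = 2^2 = 4
Usable = total - 2 (network and broadcast)
Usable hosts: 2


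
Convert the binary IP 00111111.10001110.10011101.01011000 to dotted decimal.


00111111 = 63
10001110 = 142
10011101 = 157
01011000 = 88
IP: 63.142.157.88


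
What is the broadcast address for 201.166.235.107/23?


Network: 201.166.234.0/23
Host bits = 9
Set all host bits to 1:
Broadcast: 201.166.235.255


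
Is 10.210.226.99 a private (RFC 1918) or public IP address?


RFC 1918 private ranges:
  10.0.0.0/8 (10.0.0.0 - 10.255.255.255)
  172.16.0.0/12 (172.16.0.0 - 172.31.255.255)
  192.168.0.0/16 (192.168.0.0 - 192.168.255.255)
Private (in 10.0.0.0/8)


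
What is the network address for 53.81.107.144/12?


IP:   00110101.01010001.01101011.10010000
Mask: 11111111.11110000.00000000.00000000
AND operation:
Net:  00110101.01010000.00000000.00000000
Network: 53.80.0.0/12


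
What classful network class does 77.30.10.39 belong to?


First octet: 77
Binary: 01001101
0xxxxxxx -> Class A (1-126)
Class A, default mask 255.0.0.0 (/8)


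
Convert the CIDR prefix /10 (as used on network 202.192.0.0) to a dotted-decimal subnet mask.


/10 means 10 network bits, 22 host bits
Binary: 11111111110000000000000000000000
Mask: 255.192.0.0


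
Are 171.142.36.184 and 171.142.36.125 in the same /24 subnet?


Mask: 255.255.255.0
171.142.36.184 AND mask = 171.142.36.0
171.142.36.125 AND mask = 171.142.36.0
Yes, same subnet (171.142.36.0)


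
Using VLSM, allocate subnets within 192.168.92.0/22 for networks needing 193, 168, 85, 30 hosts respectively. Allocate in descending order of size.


193 hosts -> /24 (254 usable): 192.168.92.0/24
168 hosts -> /24 (254 usable): 192.168.93.0/24
85 hosts -> /25 (126 usable): 192.168.94.0/25
30 hosts -> /27 (30 usable): 192.168.94.128/27
Allocation: 192.168.92.0/24 (193 hosts, 254 usable); 192.168.93.0/24 (168 hosts, 254 usable); 192.168.94.0/25 (85 hosts, 126 usable); 192.168.94.128/27 (30 hosts, 30 usable)


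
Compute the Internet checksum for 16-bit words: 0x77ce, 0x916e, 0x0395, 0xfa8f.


Sum all words (with carry folding):
+ 0x77ce = 0x77ce
+ 0x916e = 0x093d
+ 0x0395 = 0x0cd2
+ 0xfa8f = 0x0762
One's complement: ~0x0762
Checksum = 0xf89d


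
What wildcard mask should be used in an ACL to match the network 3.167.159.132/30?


Subnet mask: 255.255.255.252
Wildcard = 255.255.255.255 - subnet mask
255 - 255 = 0
255 - 255 = 0
255 - 255 = 0
255 - 252 = 3
Wildcard: 0.0.0.3


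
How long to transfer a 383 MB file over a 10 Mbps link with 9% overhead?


Effective throughput = 10 * (1 - 9/100) = 9.1 Mbps
File size in Mb = 383 * 8 = 3064 Mb
Time = 3064 / 9.1
Time = 336.7033 seconds


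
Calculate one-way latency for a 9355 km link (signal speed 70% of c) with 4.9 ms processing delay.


Speed = 0.7 * 3e5 km/s = 210000 km/s
Propagation delay = 9355 / 210000 = 0.0445 s = 44.5476 ms
Processing delay = 4.9 ms
Total one-way latency = 49.4476 ms


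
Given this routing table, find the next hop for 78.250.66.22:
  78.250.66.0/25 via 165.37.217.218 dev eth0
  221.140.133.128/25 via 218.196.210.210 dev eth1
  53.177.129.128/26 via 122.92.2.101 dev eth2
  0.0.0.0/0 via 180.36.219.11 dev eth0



Longest prefix match for 78.250.66.22:
  /25 78.250.66.0: MATCH
  /25 221.140.133.128: no
  /26 53.177.129.128: no
  /0 0.0.0.0: MATCH
Selected: next-hop 165.37.217.218 via eth0 (matched /25)


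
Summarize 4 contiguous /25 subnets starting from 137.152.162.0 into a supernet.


Original prefix: /25
Number of subnets: 4 = 2^2
New prefix = 25 - 2 = 23
Supernet: 137.152.162.0/23


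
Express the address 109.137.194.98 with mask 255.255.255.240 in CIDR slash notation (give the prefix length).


Binary: 11111111.11111111.11111111.11110000
Count leading 1s
Prefix: /28


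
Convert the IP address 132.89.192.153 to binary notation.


132 = 10000100
89 = 01011001
192 = 11000000
153 = 10011001
Binary: 10000100.01011001.11000000.10011001


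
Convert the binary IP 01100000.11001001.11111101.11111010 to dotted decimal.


01100000 = 96
11001001 = 201
11111101 = 253
11111010 = 250
IP: 96.201.253.250


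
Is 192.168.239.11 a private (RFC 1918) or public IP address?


RFC 1918 private ranges:
  10.0.0.0/8 (10.0.0.0 - 10.255.255.255)
  172.16.0.0/12 (172.16.0.0 - 172.31.255.255)
  192.168.0.0/16 (192.168.0.0 - 192.168.255.255)
Private (in 192.168.0.0/16)


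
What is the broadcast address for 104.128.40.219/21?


Network: 104.128.40.0/21
Host bits = 11
Set all host bits to 1:
Broadcast: 104.128.47.255


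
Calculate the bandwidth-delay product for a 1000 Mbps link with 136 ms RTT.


BDP = bandwidth * RTT
= 1000 Mbps * 136 ms
= 1000 * 1e6 * 136 / 1000 bits
= 136000000 bits
= 17000000 bytes
= 16601.5625 KB
BDP = 136000000 bits (17000000 bytes)


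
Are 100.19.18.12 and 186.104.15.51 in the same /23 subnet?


Mask: 255.255.254.0
100.19.18.12 AND mask = 100.19.18.0
186.104.15.51 AND mask = 186.104.14.0
No, different subnets (100.19.18.0 vs 186.104.14.0)


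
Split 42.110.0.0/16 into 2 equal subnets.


New prefix = 16 + 1 = 17
Each subnet has 32768 addresses
  42.110.0.0/17
  42.110.128.0/17
Subnets: 42.110.0.0/17, 42.110.128.0/17


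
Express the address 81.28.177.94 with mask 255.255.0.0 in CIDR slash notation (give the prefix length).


Binary: 11111111.11111111.00000000.00000000
Count leading 1s
Prefix: /16


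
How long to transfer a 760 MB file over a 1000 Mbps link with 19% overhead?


Effective throughput = 1000 * (1 - 19/100) = 810 Mbps
File size in Mb = 760 * 8 = 6080 Mb
Time = 6080 / 810
Time = 7.5062 seconds


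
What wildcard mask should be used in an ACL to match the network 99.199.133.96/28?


Subnet mask: 255.255.255.240
Wildcard = 255.255.255.255 - subnet mask
255 - 255 = 0
255 - 255 = 0
255 - 255 = 0
255 - 240 = 15
Wildcard: 0.0.0.15


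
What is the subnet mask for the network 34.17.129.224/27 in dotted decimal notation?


/27 means 27 network bits, 5 host bits
Binary: 11111111111111111111111111100000
Mask: 255.255.255.224


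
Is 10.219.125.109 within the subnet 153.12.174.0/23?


Subnet network: 153.12.174.0
Test IP AND mask: 10.219.124.0
No, 10.219.125.109 is not in 153.12.174.0/23


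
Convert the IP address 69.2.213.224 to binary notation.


69 = 01000101
2 = 00000010
213 = 11010101
224 = 11100000
Binary: 01000101.00000010.11010101.11100000


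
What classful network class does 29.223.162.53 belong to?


First octet: 29
Binary: 00011101
0xxxxxxx -> Class A (1-126)
Class A, default mask 255.0.0.0 (/8)


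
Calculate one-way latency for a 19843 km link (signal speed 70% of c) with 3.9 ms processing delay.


Speed = 0.7 * 3e5 km/s = 210000 km/s
Propagation delay = 19843 / 210000 = 0.0945 s = 94.4905 ms
Processing delay = 3.9 ms
Total one-way latency = 98.3905 ms


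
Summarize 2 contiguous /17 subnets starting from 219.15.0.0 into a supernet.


Original prefix: /17
Number of subnets: 2 = 2^1
New prefix = 17 - 1 = 16
Supernet: 219.15.0.0/16


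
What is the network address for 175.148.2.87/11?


IP:   10101111.10010100.00000010.01010111
Mask: 11111111.11100000.00000000.00000000
AND operation:
Net:  10101111.10000000.00000000.00000000
Network: 175.128.0.0/11


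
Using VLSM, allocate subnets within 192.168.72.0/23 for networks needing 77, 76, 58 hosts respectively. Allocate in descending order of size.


77 hosts -> /25 (126 usable): 192.168.72.0/25
76 hosts -> /25 (126 usable): 192.168.72.128/25
58 hosts -> /26 (62 usable): 192.168.73.0/26
Allocation: 192.168.72.0/25 (77 hosts, 126 usable); 192.168.72.128/25 (76 hosts, 126 usable); 192.168.73.0/26 (58 hosts, 62 usable)


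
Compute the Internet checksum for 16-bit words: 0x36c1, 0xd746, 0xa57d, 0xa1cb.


Sum all words (with carry folding):
+ 0x36c1 = 0x36c1
+ 0xd746 = 0x0e08
+ 0xa57d = 0xb385
+ 0xa1cb = 0x5551
One's complement: ~0x5551
Checksum = 0xaaae


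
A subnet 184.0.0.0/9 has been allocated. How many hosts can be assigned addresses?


Host bits = 32 - 9 = 23
Total addresses = 2^23 = 8388608
Usable = total - 2 (network and broadcast)
Usable hosts: 8388606


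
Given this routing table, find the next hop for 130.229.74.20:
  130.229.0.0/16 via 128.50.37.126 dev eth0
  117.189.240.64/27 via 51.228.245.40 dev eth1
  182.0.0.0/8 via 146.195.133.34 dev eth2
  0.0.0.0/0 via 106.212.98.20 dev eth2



Longest prefix match for 130.229.74.20:
  /16 130.229.0.0: MATCH
  /27 117.189.240.64: no
  /8 182.0.0.0: no
  /0 0.0.0.0: MATCH
Selected: next-hop 128.50.37.126 via eth0 (matched /16)


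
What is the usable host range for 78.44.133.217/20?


Network: 78.44.128.0
Broadcast: 78.44.143.255
First usable = network + 1
Last usable = broadcast - 1
Range: 78.44.128.1 to 78.44.143.254


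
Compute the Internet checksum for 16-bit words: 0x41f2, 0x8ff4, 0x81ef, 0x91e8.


Sum all words (with carry folding):
+ 0x41f2 = 0x41f2
+ 0x8ff4 = 0xd1e6
+ 0x81ef = 0x53d6
+ 0x91e8 = 0xe5be
One's complement: ~0xe5be
Checksum = 0x1a41


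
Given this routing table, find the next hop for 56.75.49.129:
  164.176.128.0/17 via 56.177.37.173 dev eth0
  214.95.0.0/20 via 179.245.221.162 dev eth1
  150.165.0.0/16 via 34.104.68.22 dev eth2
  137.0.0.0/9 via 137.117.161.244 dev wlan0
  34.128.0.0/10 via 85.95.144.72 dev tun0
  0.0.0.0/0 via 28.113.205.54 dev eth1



Longest prefix match for 56.75.49.129:
  /17 164.176.128.0: no
  /20 214.95.0.0: no
  /16 150.165.0.0: no
  /9 137.0.0.0: no
  /10 34.128.0.0: no
  /0 0.0.0.0: MATCH
Selected: next-hop 28.113.205.54 via eth1 (matched /0)


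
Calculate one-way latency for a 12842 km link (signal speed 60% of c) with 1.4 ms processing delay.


Speed = 0.6 * 3e5 km/s = 180000 km/s
Propagation delay = 12842 / 180000 = 0.0713 s = 71.3444 ms
Processing delay = 1.4 ms
Total one-way latency = 72.7444 ms


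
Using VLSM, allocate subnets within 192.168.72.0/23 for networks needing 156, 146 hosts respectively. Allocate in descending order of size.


156 hosts -> /24 (254 usable): 192.168.72.0/24
146 hosts -> /24 (254 usable): 192.168.73.0/24
Allocation: 192.168.72.0/24 (156 hosts, 254 usable); 192.168.73.0/24 (146 hosts, 254 usable)


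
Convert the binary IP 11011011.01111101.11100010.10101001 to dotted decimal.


11011011 = 219
01111101 = 125
11100010 = 226
10101001 = 169
IP: 219.125.226.169


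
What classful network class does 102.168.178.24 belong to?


First octet: 102
Binary: 01100110
0xxxxxxx -> Class A (1-126)
Class A, default mask 255.0.0.0 (/8)


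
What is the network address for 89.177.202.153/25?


IP:   01011001.10110001.11001010.10011001
Mask: 11111111.11111111.11111111.10000000
AND operation:
Net:  01011001.10110001.11001010.10000000
Network: 89.177.202.128/25


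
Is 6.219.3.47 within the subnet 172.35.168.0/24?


Subnet network: 172.35.168.0
Test IP AND mask: 6.219.3.0
No, 6.219.3.47 is not in 172.35.168.0/24


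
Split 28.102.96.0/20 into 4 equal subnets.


New prefix = 20 + 2 = 22
Each subnet has 1024 addresses
  28.102.96.0/22
  28.102.100.0/22
  28.102.104.0/22
  28.102.108.0/22
Subnets: 28.102.96.0/22, 28.102.100.0/22, 28.102.104.0/22, 28.102.108.0/22


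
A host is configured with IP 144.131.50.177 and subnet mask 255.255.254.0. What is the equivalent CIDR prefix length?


Binary: 11111111.11111111.11111110.00000000
Count leading 1s
Prefix: /23


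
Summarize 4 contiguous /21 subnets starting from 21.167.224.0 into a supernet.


Original prefix: /21
Number of subnets: 4 = 2^2
New prefix = 21 - 2 = 19
Supernet: 21.167.224.0/19


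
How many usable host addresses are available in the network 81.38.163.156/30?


Host bits = 32 - 30 = 2
Total addresses = 2^2 = 4
Usable = total - 2 (network and broadcast)
Usable hosts: 2


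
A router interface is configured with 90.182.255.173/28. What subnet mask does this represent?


/28 means 28 network bits, 4 host bits
Binary: 11111111111111111111111111110000
Mask: 255.255.255.240


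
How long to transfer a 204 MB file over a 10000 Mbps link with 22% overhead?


Effective throughput = 10000 * (1 - 22/100) = 7800 Mbps
File size in Mb = 204 * 8 = 1632 Mb
Time = 1632 / 7800
Time = 0.2092 seconds


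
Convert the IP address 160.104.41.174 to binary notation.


160 = 10100000
104 = 01101000
41 = 00101001
174 = 10101110
Binary: 10100000.01101000.00101001.10101110


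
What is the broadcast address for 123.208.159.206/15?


Network: 123.208.0.0/15
Host bits = 17
Set all host bits to 1:
Broadcast: 123.209.255.255


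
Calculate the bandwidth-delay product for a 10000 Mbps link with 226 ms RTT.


BDP = bandwidth * RTT
= 10000 Mbps * 226 ms
= 10000 * 1e6 * 226 / 1000 bits
= 2260000000 bits
= 282500000 bytes
= 275878.9062 KB
BDP = 2260000000 bits (282500000 bytes)


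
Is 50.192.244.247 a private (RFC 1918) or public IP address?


RFC 1918 private ranges:
  10.0.0.0/8 (10.0.0.0 - 10.255.255.255)
  172.16.0.0/12 (172.16.0.0 - 172.31.255.255)
  192.168.0.0/16 (192.168.0.0 - 192.168.255.255)
Public (not in any RFC 1918 range)


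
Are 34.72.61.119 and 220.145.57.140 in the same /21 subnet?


Mask: 255.255.248.0
34.72.61.119 AND mask = 34.72.56.0
220.145.57.140 AND mask = 220.145.56.0
No, different subnets (34.72.56.0 vs 220.145.56.0)


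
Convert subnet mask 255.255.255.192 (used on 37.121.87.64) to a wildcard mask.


Subnet mask: 255.255.255.192
Wildcard = 255.255.255.255 - subnet mask
255 - 255 = 0
255 - 255 = 0
255 - 255 = 0
255 - 192 = 63
Wildcard: 0.0.0.63


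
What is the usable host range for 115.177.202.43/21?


Network: 115.177.200.0
Broadcast: 115.177.207.255
First usable = network + 1
Last usable = broadcast - 1
Range: 115.177.200.1 to 115.177.207.254


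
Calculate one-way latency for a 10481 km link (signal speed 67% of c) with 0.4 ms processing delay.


Speed = 0.67 * 3e5 km/s = 201000 km/s
Propagation delay = 10481 / 201000 = 0.0521 s = 52.1443 ms
Processing delay = 0.4 ms
Total one-way latency = 52.5443 ms


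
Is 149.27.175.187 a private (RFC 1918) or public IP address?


RFC 1918 private ranges:
  10.0.0.0/8 (10.0.0.0 - 10.255.255.255)
  172.16.0.0/12 (172.16.0.0 - 172.31.255.255)
  192.168.0.0/16 (192.168.0.0 - 192.168.255.255)
Public (not in any RFC 1918 range)


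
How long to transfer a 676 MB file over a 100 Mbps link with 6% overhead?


Effective throughput = 100 * (1 - 6/100) = 94 Mbps
File size in Mb = 676 * 8 = 5408 Mb
Time = 5408 / 94
Time = 57.5319 seconds


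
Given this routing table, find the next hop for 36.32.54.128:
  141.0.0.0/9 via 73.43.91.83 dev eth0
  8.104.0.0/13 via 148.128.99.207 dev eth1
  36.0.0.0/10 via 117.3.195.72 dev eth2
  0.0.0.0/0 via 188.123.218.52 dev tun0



Longest prefix match for 36.32.54.128:
  /9 141.0.0.0: no
  /13 8.104.0.0: no
  /10 36.0.0.0: MATCH
  /0 0.0.0.0: MATCH
Selected: next-hop 117.3.195.72 via eth2 (matched /10)


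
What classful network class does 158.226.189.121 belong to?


First octet: 158
Binary: 10011110
10xxxxxx -> Class B (128-191)
Class B, default mask 255.255.0.0 (/16)


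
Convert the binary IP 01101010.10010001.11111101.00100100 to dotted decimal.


01101010 = 106
10010001 = 145
11111101 = 253
00100100 = 36
IP: 106.145.253.36


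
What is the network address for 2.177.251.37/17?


IP:   00000010.10110001.11111011.00100101
Mask: 11111111.11111111.10000000.00000000
AND operation:
Net:  00000010.10110001.10000000.00000000
Network: 2.177.128.0/17


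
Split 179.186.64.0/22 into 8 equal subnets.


New prefix = 22 + 3 = 25
Each subnet has 128 addresses
  179.186.64.0/25
  179.186.64.128/25
  179.186.65.0/25
  179.186.65.128/25
  179.186.66.0/25
  179.186.66.128/25
  179.186.67.0/25
  179.186.67.128/25
Subnets: 179.186.64.0/25, 179.186.64.128/25, 179.186.65.0/25, 179.186.65.128/25, 179.186.66.0/25, 179.186.66.128/25, 179.186.67.0/25, 179.186.67.128/25


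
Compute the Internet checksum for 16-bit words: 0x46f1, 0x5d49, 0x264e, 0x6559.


Sum all words (with carry folding):
+ 0x46f1 = 0x46f1
+ 0x5d49 = 0xa43a
+ 0x264e = 0xca88
+ 0x6559 = 0x2fe2
One's complement: ~0x2fe2
Checksum = 0xd01d


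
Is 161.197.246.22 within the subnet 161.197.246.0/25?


Subnet network: 161.197.246.0
Test IP AND mask: 161.197.246.0
Yes, 161.197.246.22 is in 161.197.246.0/25


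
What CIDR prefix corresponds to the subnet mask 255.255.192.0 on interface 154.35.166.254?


Binary: 11111111.11111111.11000000.00000000
Count leading 1s
Prefix: /18


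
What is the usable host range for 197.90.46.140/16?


Network: 197.90.0.0
Broadcast: 197.90.255.255
First usable = network + 1
Last usable = broadcast - 1
Range: 197.90.0.1 to 197.90.255.254


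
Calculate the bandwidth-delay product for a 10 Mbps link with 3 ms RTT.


BDP = bandwidth * RTT
= 10 Mbps * 3 ms
= 10 * 1e6 * 3 / 1000 bits
= 30000 bits
= 3750 bytes
= 3.6621 KB
BDP = 30000 bits (3750 bytes)


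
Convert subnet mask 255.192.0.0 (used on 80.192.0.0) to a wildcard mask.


Subnet mask: 255.192.0.0
Wildcard = 255.255.255.255 - subnet mask
255 - 255 = 0
255 - 192 = 63
255 - 0 = 255
255 - 0 = 255
Wildcard: 0.63.255.255


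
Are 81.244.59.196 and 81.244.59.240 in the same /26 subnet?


Mask: 255.255.255.192
81.244.59.196 AND mask = 81.244.59.192
81.244.59.240 AND mask = 81.244.59.192
Yes, same subnet (81.244.59.192)


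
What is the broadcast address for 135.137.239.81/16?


Network: 135.137.0.0/16
Host bits = 16
Set all host bits to 1:
Broadcast: 135.137.255.255


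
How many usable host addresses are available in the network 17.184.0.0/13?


Host bits = 32 - 13 = 19
Total addresses = 2^19 = 524288
Usable = total - 2 (network and broadcast)
Usable hosts: 524286


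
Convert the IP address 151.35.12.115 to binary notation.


151 = 10010111
35 = 00100011
12 = 00001100
115 = 01110011
Binary: 10010111.00100011.00001100.01110011


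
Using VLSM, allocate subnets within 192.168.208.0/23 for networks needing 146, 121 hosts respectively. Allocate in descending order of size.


146 hosts -> /24 (254 usable): 192.168.208.0/24
121 hosts -> /25 (126 usable): 192.168.209.0/25
Allocation: 192.168.208.0/24 (146 hosts, 254 usable); 192.168.209.0/25 (121 hosts, 126 usable)


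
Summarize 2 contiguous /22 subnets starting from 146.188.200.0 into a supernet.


Original prefix: /22
Number of subnets: 2 = 2^1
New prefix = 22 - 1 = 21
Supernet: 146.188.200.0/21


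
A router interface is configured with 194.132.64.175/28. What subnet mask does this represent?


/28 means 28 network bits, 4 host bits
Binary: 11111111111111111111111111110000
Mask: 255.255.255.240


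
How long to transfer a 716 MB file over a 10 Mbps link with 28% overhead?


Effective throughput = 10 * (1 - 28/100) = 7.2 Mbps
File size in Mb = 716 * 8 = 5728 Mb
Time = 5728 / 7.2
Time = 795.5556 seconds


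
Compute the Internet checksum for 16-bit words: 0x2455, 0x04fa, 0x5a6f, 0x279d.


Sum all words (with carry folding):
+ 0x2455 = 0x2455
+ 0x04fa = 0x294f
+ 0x5a6f = 0x83be
+ 0x279d = 0xab5b
One's complement: ~0xab5b
Checksum = 0x54a4


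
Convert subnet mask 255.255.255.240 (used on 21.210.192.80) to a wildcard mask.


Subnet mask: 255.255.255.240
Wildcard = 255.255.255.255 - subnet mask
255 - 255 = 0
255 - 255 = 0
255 - 255 = 0
255 - 240 = 15
Wildcard: 0.0.0.15


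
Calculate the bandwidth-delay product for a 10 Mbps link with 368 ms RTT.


BDP = bandwidth * RTT
= 10 Mbps * 368 ms
= 10 * 1e6 * 368 / 1000 bits
= 3680000 bits
= 460000 bytes
= 449.2188 KB
BDP = 3680000 bits (460000 bytes)


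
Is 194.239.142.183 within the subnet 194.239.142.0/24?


Subnet network: 194.239.142.0
Test IP AND mask: 194.239.142.0
Yes, 194.239.142.183 is in 194.239.142.0/24


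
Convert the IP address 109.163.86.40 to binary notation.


109 = 01101101
163 = 10100011
86 = 01010110
40 = 00101000
Binary: 01101101.10100011.01010110.00101000


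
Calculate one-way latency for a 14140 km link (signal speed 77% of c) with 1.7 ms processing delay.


Speed = 0.77 * 3e5 km/s = 231000 km/s
Propagation delay = 14140 / 231000 = 0.0612 s = 61.2121 ms
Processing delay = 1.7 ms
Total one-way latency = 62.9121 ms


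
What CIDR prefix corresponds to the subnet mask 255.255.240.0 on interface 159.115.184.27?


Binary: 11111111.11111111.11110000.00000000
Count leading 1s
Prefix: /20


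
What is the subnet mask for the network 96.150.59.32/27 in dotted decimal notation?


/27 means 27 network bits, 5 host bits
Binary: 11111111111111111111111111100000
Mask: 255.255.255.224


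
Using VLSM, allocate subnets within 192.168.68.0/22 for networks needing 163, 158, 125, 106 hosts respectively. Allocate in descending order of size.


163 hosts -> /24 (254 usable): 192.168.68.0/24
158 hosts -> /24 (254 usable): 192.168.69.0/24
125 hosts -> /25 (126 usable): 192.168.70.0/25
106 hosts -> /25 (126 usable): 192.168.70.128/25
Allocation: 192.168.68.0/24 (163 hosts, 254 usable); 192.168.69.0/24 (158 hosts, 254 usable); 192.168.70.0/25 (125 hosts, 126 usable); 192.168.70.128/25 (106 hosts, 126 usable)


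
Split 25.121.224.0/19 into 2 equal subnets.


New prefix = 19 + 1 = 20
Each subnet has 4096 addresses
  25.121.224.0/20
  25.121.240.0/20
Subnets: 25.121.224.0/20, 25.121.240.0/20


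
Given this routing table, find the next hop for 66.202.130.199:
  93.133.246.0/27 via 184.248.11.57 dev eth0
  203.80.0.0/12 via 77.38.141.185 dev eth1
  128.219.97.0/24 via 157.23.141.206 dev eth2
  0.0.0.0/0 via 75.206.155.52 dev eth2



Longest prefix match for 66.202.130.199:
  /27 93.133.246.0: no
  /12 203.80.0.0: no
  /24 128.219.97.0: no
  /0 0.0.0.0: MATCH
Selected: next-hop 75.206.155.52 via eth2 (matched /0)


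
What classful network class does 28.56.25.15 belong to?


First octet: 28
Binary: 00011100
0xxxxxxx -> Class A (1-126)
Class A, default mask 255.0.0.0 (/8)


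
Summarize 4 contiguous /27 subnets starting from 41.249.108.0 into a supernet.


Original prefix: /27
Number of subnets: 4 = 2^2
New prefix = 27 - 2 = 25
Supernet: 41.249.108.0/25


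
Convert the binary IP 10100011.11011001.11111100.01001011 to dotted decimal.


10100011 = 163
11011001 = 217
11111100 = 252
01001011 = 75
IP: 163.217.252.75


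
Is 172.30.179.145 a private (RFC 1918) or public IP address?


RFC 1918 private ranges:
  10.0.0.0/8 (10.0.0.0 - 10.255.255.255)
  172.16.0.0/12 (172.16.0.0 - 172.31.255.255)
  192.168.0.0/16 (192.168.0.0 - 192.168.255.255)
Private (in 172.16.0.0/12)


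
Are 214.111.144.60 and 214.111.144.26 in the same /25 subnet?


Mask: 255.255.255.128
214.111.144.60 AND mask = 214.111.144.0
214.111.144.26 AND mask = 214.111.144.0
Yes, same subnet (214.111.144.0)


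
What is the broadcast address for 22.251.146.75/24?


Network: 22.251.146.0/24
Host bits = 8
Set all host bits to 1:
Broadcast: 22.251.146.255


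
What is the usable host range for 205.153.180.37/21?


Network: 205.153.176.0
Broadcast: 205.153.183.255
First usable = network + 1
Last usable = broadcast - 1
Range: 205.153.176.1 to 205.153.183.254


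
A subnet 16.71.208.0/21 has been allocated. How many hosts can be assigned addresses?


Host bits = 32 - 21 = 11
Total addresses = 2^11 = 2048
Usable = total - 2 (network and broadcast)
Usable hosts: 2046


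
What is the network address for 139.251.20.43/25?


IP:   10001011.11111011.00010100.00101011
Mask: 11111111.11111111.11111111.10000000
AND operation:
Net:  10001011.11111011.00010100.00000000
Network: 139.251.20.0/25


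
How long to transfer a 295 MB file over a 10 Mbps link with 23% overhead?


Effective throughput = 10 * (1 - 23/100) = 7.7 Mbps
File size in Mb = 295 * 8 = 2360 Mb
Time = 2360 / 7.7
Time = 306.4935 seconds


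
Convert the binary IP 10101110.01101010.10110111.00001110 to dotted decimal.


10101110 = 174
01101010 = 106
10110111 = 183
00001110 = 14
IP: 174.106.183.14


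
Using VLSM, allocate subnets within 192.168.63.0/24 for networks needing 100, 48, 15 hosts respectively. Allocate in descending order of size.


100 hosts -> /25 (126 usable): 192.168.63.0/25
48 hosts -> /26 (62 usable): 192.168.63.128/26
15 hosts -> /27 (30 usable): 192.168.63.192/27
Allocation: 192.168.63.0/25 (100 hosts, 126 usable); 192.168.63.128/26 (48 hosts, 62 usable); 192.168.63.192/27 (15 hosts, 30 usable)


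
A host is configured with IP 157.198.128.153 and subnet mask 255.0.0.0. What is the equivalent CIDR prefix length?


Binary: 11111111.00000000.00000000.00000000
Count leading 1s
Prefix: /8


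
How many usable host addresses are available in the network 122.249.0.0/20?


Host bits = 32 - 20 = 12
Total addresses = 2^12 = 4096
Usable = total - 2 (network and broadcast)
Usable hosts: 4094


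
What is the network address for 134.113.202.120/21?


IP:   10000110.01110001.11001010.01111000
Mask: 11111111.11111111.11111000.00000000
AND operation:
Net:  10000110.01110001.11001000.00000000
Network: 134.113.200.0/21


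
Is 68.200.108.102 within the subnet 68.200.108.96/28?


Subnet network: 68.200.108.96
Test IP AND mask: 68.200.108.96
Yes, 68.200.108.102 is in 68.200.108.96/28


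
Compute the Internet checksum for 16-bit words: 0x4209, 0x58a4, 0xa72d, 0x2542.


Sum all words (with carry folding):
+ 0x4209 = 0x4209
+ 0x58a4 = 0x9aad
+ 0xa72d = 0x41db
+ 0x2542 = 0x671d
One's complement: ~0x671d
Checksum = 0x98e2


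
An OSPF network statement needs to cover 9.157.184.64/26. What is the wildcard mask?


Subnet mask: 255.255.255.192
Wildcard = 255.255.255.255 - subnet mask
255 - 255 = 0
255 - 255 = 0
255 - 255 = 0
255 - 192 = 63
Wildcard: 0.0.0.63


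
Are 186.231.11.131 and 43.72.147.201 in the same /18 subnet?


Mask: 255.255.192.0
186.231.11.131 AND mask = 186.231.0.0
43.72.147.201 AND mask = 43.72.128.0
No, different subnets (186.231.0.0 vs 43.72.128.0)


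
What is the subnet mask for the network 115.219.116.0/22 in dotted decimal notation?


/22 means 22 network bits, 10 host bits
Binary: 11111111111111111111110000000000
Mask: 255.255.252.0


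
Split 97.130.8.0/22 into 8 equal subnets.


New prefix = 22 + 3 = 25
Each subnet has 128 addresses
  97.130.8.0/25
  97.130.8.128/25
  97.130.9.0/25
  97.130.9.128/25
  97.130.10.0/25
  97.130.10.128/25
  97.130.11.0/25
  97.130.11.128/25
Subnets: 97.130.8.0/25, 97.130.8.128/25, 97.130.9.0/25, 97.130.9.128/25, 97.130.10.0/25, 97.130.10.128/25, 97.130.11.0/25, 97.130.11.128/25


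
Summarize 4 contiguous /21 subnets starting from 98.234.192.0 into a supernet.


Original prefix: /21
Number of subnets: 4 = 2^2
New prefix = 21 - 2 = 19
Supernet: 98.234.192.0/19


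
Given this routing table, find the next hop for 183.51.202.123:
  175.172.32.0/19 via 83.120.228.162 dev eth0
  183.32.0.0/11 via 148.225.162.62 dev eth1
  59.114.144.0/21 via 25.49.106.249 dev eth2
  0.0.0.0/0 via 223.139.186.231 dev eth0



Longest prefix match for 183.51.202.123:
  /19 175.172.32.0: no
  /11 183.32.0.0: MATCH
  /21 59.114.144.0: no
  /0 0.0.0.0: MATCH
Selected: next-hop 148.225.162.62 via eth1 (matched /11)


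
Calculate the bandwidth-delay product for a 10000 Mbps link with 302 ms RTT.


BDP = bandwidth * RTT
= 10000 Mbps * 302 ms
= 10000 * 1e6 * 302 / 1000 bits
= 3020000000 bits
= 377500000 bytes
= 368652.3438 KB
BDP = 3020000000 bits (377500000 bytes)


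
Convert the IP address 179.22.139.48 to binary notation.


179 = 10110011
22 = 00010110
139 = 10001011
48 = 00110000
Binary: 10110011.00010110.10001011.00110000


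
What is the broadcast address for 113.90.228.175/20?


Network: 113.90.224.0/20
Host bits = 12
Set all host bits to 1:
Broadcast: 113.90.239.255


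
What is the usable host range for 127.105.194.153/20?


Network: 127.105.192.0
Broadcast: 127.105.207.255
First usable = network + 1
Last usable = broadcast - 1
Range: 127.105.192.1 to 127.105.207.254


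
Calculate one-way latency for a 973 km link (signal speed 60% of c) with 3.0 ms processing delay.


Speed = 0.6 * 3e5 km/s = 180000 km/s
Propagation delay = 973 / 180000 = 0.0054 s = 5.4056 ms
Processing delay = 3.0 ms
Total one-way latency = 8.4056 ms


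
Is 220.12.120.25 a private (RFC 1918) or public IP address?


RFC 1918 private ranges:
  10.0.0.0/8 (10.0.0.0 - 10.255.255.255)
  172.16.0.0/12 (172.16.0.0 - 172.31.255.255)
  192.168.0.0/16 (192.168.0.0 - 192.168.255.255)
Public (not in any RFC 1918 range)


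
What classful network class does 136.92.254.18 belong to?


First octet: 136
Binary: 10001000
10xxxxxx -> Class B (128-191)
Class B, default mask 255.255.0.0 (/16)


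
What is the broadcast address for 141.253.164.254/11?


Network: 141.224.0.0/11
Host bits = 21
Set all host bits to 1:
Broadcast: 141.255.255.255


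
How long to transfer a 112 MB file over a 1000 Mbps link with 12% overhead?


Effective throughput = 1000 * (1 - 12/100) = 880 Mbps
File size in Mb = 112 * 8 = 896 Mb
Time = 896 / 880
Time = 1.0182 seconds


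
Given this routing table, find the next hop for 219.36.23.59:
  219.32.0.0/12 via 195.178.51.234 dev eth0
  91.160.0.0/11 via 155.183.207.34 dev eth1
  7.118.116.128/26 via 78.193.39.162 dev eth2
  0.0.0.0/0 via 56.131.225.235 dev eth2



Longest prefix match for 219.36.23.59:
  /12 219.32.0.0: MATCH
  /11 91.160.0.0: no
  /26 7.118.116.128: no
  /0 0.0.0.0: MATCH
Selected: next-hop 195.178.51.234 via eth0 (matched /12)


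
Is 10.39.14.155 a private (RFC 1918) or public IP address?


RFC 1918 private ranges:
  10.0.0.0/8 (10.0.0.0 - 10.255.255.255)
  172.16.0.0/12 (172.16.0.0 - 172.31.255.255)
  192.168.0.0/16 (192.168.0.0 - 192.168.255.255)
Private (in 10.0.0.0/8)


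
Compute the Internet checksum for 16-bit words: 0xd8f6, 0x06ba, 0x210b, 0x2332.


Sum all words (with carry folding):
+ 0xd8f6 = 0xd8f6
+ 0x06ba = 0xdfb0
+ 0x210b = 0x00bc
+ 0x2332 = 0x23ee
One's complement: ~0x23ee
Checksum = 0xdc11


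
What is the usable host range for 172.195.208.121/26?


Network: 172.195.208.64
Broadcast: 172.195.208.127
First usable = network + 1
Last usable = broadcast - 1
Range: 172.195.208.65 to 172.195.208.126


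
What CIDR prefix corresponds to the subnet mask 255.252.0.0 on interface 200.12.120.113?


Binary: 11111111.11111100.00000000.00000000
Count leading 1s
Prefix: /14


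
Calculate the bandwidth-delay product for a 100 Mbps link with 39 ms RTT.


BDP = bandwidth * RTT
= 100 Mbps * 39 ms
= 100 * 1e6 * 39 / 1000 bits
= 3900000 bits
= 487500 bytes
= 476.0742 KB
BDP = 3900000 bits (487500 bytes)


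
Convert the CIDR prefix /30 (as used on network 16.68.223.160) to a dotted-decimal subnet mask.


/30 means 30 network bits, 2 host bits
Binary: 11111111111111111111111111111100
Mask: 255.255.255.252


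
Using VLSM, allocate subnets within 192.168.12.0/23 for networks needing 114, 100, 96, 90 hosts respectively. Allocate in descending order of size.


114 hosts -> /25 (126 usable): 192.168.12.0/25
100 hosts -> /25 (126 usable): 192.168.12.128/25
96 hosts -> /25 (126 usable): 192.168.13.0/25
90 hosts -> /25 (126 usable): 192.168.13.128/25
Allocation: 192.168.12.0/25 (114 hosts, 126 usable); 192.168.12.128/25 (100 hosts, 126 usable); 192.168.13.0/25 (96 hosts, 126 usable); 192.168.13.128/25 (90 hosts, 126 usable)


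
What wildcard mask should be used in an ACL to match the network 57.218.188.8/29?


Subnet mask: 255.255.255.248
Wildcard = 255.255.255.255 - subnet mask
255 - 255 = 0
255 - 255 = 0
255 - 255 = 0
255 - 248 = 7
Wildcard: 0.0.0.7


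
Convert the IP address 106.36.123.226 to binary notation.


106 = 01101010
36 = 00100100
123 = 01111011
226 = 11100010
Binary: 01101010.00100100.01111011.11100010


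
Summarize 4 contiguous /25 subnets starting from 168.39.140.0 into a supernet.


Original prefix: /25
Number of subnets: 4 = 2^2
New prefix = 25 - 2 = 23
Supernet: 168.39.140.0/23


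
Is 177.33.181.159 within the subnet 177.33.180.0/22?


Subnet network: 177.33.180.0
Test IP AND mask: 177.33.180.0
Yes, 177.33.181.159 is in 177.33.180.0/22


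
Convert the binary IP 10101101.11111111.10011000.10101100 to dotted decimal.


10101101 = 173
11111111 = 255
10011000 = 152
10101100 = 172
IP: 173.255.152.172


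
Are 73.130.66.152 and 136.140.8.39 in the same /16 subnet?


Mask: 255.255.0.0
73.130.66.152 AND mask = 73.130.0.0
136.140.8.39 AND mask = 136.140.0.0
No, different subnets (73.130.0.0 vs 136.140.0.0)


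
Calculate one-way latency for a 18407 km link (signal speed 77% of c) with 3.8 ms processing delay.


Speed = 0.77 * 3e5 km/s = 231000 km/s
Propagation delay = 18407 / 231000 = 0.0797 s = 79.684 ms
Processing delay = 3.8 ms
Total one-way latency = 83.484 ms


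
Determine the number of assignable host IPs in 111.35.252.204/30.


Host bits = 32 - 30 = 2
Total addresses = 2^2 = 4
Usable = total - 2 (network and broadcast)
Usable hosts: 2


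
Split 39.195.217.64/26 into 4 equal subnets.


New prefix = 26 + 2 = 28
Each subnet has 16 addresses
  39.195.217.64/28
  39.195.217.80/28
  39.195.217.96/28
  39.195.217.112/28
Subnets: 39.195.217.64/28, 39.195.217.80/28, 39.195.217.96/28, 39.195.217.112/28


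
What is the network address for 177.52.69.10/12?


IP:   10110001.00110100.01000101.00001010
Mask: 11111111.11110000.00000000.00000000
AND operation:
Net:  10110001.00110000.00000000.00000000
Network: 177.48.0.0/12


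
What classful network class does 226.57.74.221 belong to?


First octet: 226
Binary: 11100010
1110xxxx -> Class D (224-239)
Class D (multicast), default mask N/A


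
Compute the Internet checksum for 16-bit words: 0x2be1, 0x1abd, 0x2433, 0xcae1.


Sum all words (with carry folding):
+ 0x2be1 = 0x2be1
+ 0x1abd = 0x469e
+ 0x2433 = 0x6ad1
+ 0xcae1 = 0x35b3
One's complement: ~0x35b3
Checksum = 0xca4c


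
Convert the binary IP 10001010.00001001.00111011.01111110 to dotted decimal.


10001010 = 138
00001001 = 9
00111011 = 59
01111110 = 126
IP: 138.9.59.126


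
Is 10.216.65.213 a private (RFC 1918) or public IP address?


RFC 1918 private ranges:
  10.0.0.0/8 (10.0.0.0 - 10.255.255.255)
  172.16.0.0/12 (172.16.0.0 - 172.31.255.255)
  192.168.0.0/16 (192.168.0.0 - 192.168.255.255)
Private (in 10.0.0.0/8)


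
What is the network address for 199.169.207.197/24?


IP:   11000111.10101001.11001111.11000101
Mask: 11111111.11111111.11111111.00000000
AND operation:
Net:  11000111.10101001.11001111.00000000
Network: 199.169.207.0/24


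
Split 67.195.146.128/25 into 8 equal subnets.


New prefix = 25 + 3 = 28
Each subnet has 16 addresses
  67.195.146.128/28
  67.195.146.144/28
  67.195.146.160/28
  67.195.146.176/28
  67.195.146.192/28
  67.195.146.208/28
  67.195.146.224/28
  67.195.146.240/28
Subnets: 67.195.146.128/28, 67.195.146.144/28, 67.195.146.160/28, 67.195.146.176/28, 67.195.146.192/28, 67.195.146.208/28, 67.195.146.224/28, 67.195.146.240/28


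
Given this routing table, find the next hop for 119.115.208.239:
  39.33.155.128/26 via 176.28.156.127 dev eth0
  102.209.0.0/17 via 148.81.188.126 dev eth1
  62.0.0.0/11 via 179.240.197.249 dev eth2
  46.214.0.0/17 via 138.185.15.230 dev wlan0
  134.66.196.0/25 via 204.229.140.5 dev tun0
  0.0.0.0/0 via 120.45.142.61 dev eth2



Longest prefix match for 119.115.208.239:
  /26 39.33.155.128: no
  /17 102.209.0.0: no
  /11 62.0.0.0: no
  /17 46.214.0.0: no
  /25 134.66.196.0: no
  /0 0.0.0.0: MATCH
Selected: next-hop 120.45.142.61 via eth2 (matched /0)


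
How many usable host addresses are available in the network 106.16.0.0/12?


Host bits = 32 - 12 = 20
Total addresses = 2^20 = 1048576
Usable = total - 2 (network and broadcast)
Usable hosts: 1048574


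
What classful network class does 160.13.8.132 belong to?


First octet: 160
Binary: 10100000
10xxxxxx -> Class B (128-191)
Class B, default mask 255.255.0.0 (/16)


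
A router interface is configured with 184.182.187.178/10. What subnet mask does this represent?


/10 means 10 network bits, 22 host bits
Binary: 11111111110000000000000000000000
Mask: 255.192.0.0


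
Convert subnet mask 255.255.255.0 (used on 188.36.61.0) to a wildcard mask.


Subnet mask: 255.255.255.0
Wildcard = 255.255.255.255 - subnet mask
255 - 255 = 0
255 - 255 = 0
255 - 255 = 0
255 - 0 = 255
Wildcard: 0.0.0.255


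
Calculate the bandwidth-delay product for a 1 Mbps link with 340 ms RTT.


BDP = bandwidth * RTT
= 1 Mbps * 340 ms
= 1 * 1e6 * 340 / 1000 bits
= 340000 bits
= 42500 bytes
= 41.5039 KB
BDP = 340000 bits (42500 bytes)


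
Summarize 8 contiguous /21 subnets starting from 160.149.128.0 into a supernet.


Original prefix: /21
Number of subnets: 8 = 2^3
New prefix = 21 - 3 = 18
Supernet: 160.149.128.0/18


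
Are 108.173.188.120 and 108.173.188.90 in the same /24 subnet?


Mask: 255.255.255.0
108.173.188.120 AND mask = 108.173.188.0
108.173.188.90 AND mask = 108.173.188.0
Yes, same subnet (108.173.188.0)


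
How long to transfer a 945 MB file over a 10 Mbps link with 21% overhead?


Effective throughput = 10 * (1 - 21/100) = 7.9 Mbps
File size in Mb = 945 * 8 = 7560 Mb
Time = 7560 / 7.9
Time = 956.962 seconds


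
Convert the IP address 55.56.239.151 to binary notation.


55 = 00110111
56 = 00111000
239 = 11101111
151 = 10010111
Binary: 00110111.00111000.11101111.10010111


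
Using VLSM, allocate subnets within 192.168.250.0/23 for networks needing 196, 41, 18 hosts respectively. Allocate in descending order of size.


196 hosts -> /24 (254 usable): 192.168.250.0/24
41 hosts -> /26 (62 usable): 192.168.251.0/26
18 hosts -> /27 (30 usable): 192.168.251.64/27
Allocation: 192.168.250.0/24 (196 hosts, 254 usable); 192.168.251.0/26 (41 hosts, 62 usable); 192.168.251.64/27 (18 hosts, 30 usable)


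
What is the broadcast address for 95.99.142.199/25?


Network: 95.99.142.128/25
Host bits = 7
Set all host bits to 1:
Broadcast: 95.99.142.255


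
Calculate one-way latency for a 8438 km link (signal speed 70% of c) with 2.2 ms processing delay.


Speed = 0.7 * 3e5 km/s = 210000 km/s
Propagation delay = 8438 / 210000 = 0.0402 s = 40.181 ms
Processing delay = 2.2 ms
Total one-way latency = 42.381 ms


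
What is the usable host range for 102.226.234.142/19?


Network: 102.226.224.0
Broadcast: 102.226.255.255
First usable = network + 1
Last usable = broadcast - 1
Range: 102.226.224.1 to 102.226.255.254


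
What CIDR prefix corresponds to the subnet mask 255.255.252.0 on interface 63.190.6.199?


Binary: 11111111.11111111.11111100.00000000
Count leading 1s
Prefix: /22


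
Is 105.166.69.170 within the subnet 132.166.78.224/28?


Subnet network: 132.166.78.224
Test IP AND mask: 105.166.69.160
No, 105.166.69.170 is not in 132.166.78.224/28


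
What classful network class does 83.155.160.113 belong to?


First octet: 83
Binary: 01010011
0xxxxxxx -> Class A (1-126)
Class A, default mask 255.0.0.0 (/8)


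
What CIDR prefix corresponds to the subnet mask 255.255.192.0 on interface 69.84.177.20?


Binary: 11111111.11111111.11000000.00000000
Count leading 1s
Prefix: /18


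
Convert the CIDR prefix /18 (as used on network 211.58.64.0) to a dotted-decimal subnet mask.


/18 means 18 network bits, 14 host bits
Binary: 11111111111111111100000000000000
Mask: 255.255.192.0


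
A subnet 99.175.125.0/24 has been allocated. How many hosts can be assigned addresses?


Host bits = 32 - 24 = 8
Total addresses = 2^8 = 256
Usable = total - 2 (network and broadcast)
Usable hosts: 254


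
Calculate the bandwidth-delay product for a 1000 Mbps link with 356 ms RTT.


BDP = bandwidth * RTT
= 1000 Mbps * 356 ms
= 1000 * 1e6 * 356 / 1000 bits
= 356000000 bits
= 44500000 bytes
= 43457.0312 KB
BDP = 356000000 bits (44500000 bytes)
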